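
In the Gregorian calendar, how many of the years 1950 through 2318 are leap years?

89

Multiples of 4 in [1950,2318]: 92.
Of those, multiples of 100: 4 (not leap unless ÷400).
Multiples of 400: 1.
Leap years = 92 − 4 + 1 = 89.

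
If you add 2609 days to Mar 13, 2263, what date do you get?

+366 (one year; includes Feb 29, 2264) → Mar 13, 2264 (2243 left).
+365 (one year) → Mar 13, 2265 (1878 left).
+365 (one year) → Mar 13, 2266 (1513 left).
+365 (one year) → Mar 13, 2267 (1148 left).
+366 (one year; includes Feb 29, 2268) → Mar 13, 2268 (782 left).
+365 (one year) → Mar 13, 2269 (417 left).
+365 (one year) → Mar 13, 2270 (52 left).
Mar has 31 days: +19 → Apr 1, 2270 (33 left).
Apr has 30 days: +30 → May 1, 2270 (3 left).
+3 → May 4, 2270.

May 4, 2270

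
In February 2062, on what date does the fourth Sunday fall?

February 1, 2062 is a Wednesday.
The first Sunday is therefore February 5 (4 days later).
The fourth Sunday is 5 + 3×7 = February 26.

February 26, 2062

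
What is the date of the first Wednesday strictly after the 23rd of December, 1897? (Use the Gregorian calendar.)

Dec 23, 1897 is a Thursday.
From Thursday to the next Wednesday is 6 days.
Dec 23, 1897 + 6 = Dec 29, 1897.

December 29, 1897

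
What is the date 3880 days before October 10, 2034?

−365 (one year) → Oct 10, 2033 (3515 left).
−365 (one year) → Oct 10, 2032 (3150 left).
−366 (one year; includes Feb 29, 2032) → Oct 10, 2031 (2784 left).
−365 (one year) → Oct 10, 2030 (2419 left).
−365 (one year) → Oct 10, 2029 (2054 left).
−365 (one year) → Oct 10, 2028 (1689 left).
−366 (one year; includes Feb 29, 2028) → Oct 10, 2027 (1323 left).
−365 (one year) → Oct 10, 2026 (958 left).
−365 (one year) → Oct 10, 2025 (593 left).
−365 (one year) → Oct 10, 2024 (228 left).
−10 → Sep 30, 2024 (end of Sep, 30 days; 218 left).
−30 → Aug 31, 2024 (end of Aug, 31 days; 188 left).
−31 → Jul 31, 2024 (end of Jul, 31 days; 157 left).
−31 → Jun 30, 2024 (end of Jun, 30 days; 126 left).
−30 → May 31, 2024 (end of May, 31 days; 96 left).
−31 → Apr 30, 2024 (end of Apr, 30 days; 65 left).
−30 → Mar 31, 2024 (end of Mar, 31 days; 35 left).
−31 → Feb 29, 2024 (end of Feb, 29 days; 4 left).
−4 → Feb 25, 2024.

February 25, 2024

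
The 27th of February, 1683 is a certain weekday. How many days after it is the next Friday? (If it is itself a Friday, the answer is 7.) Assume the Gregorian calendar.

Feb 27, 1683 is a Saturday.
From Saturday to the next Friday is 6 days.

6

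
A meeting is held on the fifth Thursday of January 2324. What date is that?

January 31, 2324

January 1, 2324 is a Tuesday.
The first Thursday is therefore January 3 (2 days later).
The fifth Thursday is 3 + 4×7 = January 31.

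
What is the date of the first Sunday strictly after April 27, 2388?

Apr 27, 2388 is a Wednesday.
From Wednesday to the next Sunday is 4 days.
Apr 27, 2388 + 4 = May 1, 2388.

May 1, 2388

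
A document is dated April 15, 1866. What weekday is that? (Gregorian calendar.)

Doomsday rule: the anchor day for the 1800s is Friday. For year 66: 66÷12 = 5 r 6, and 6÷4 = 1, so 5+6+1 = 12.
Friday + 12 ≡ Wednesday — that's 1866's doomsday.
In April the doomsday date is Apr 4.
Apr 15 is 11 days after Apr 4; 11 mod 7 = 4, so Wednesday + 4 = Sunday.

Sunday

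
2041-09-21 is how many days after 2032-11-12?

3235

Nov 12, 2032 → Nov 12, 2033: 365 days.
Nov 12, 2033 → Nov 12, 2034: 365 days.
Nov 12, 2034 → Nov 12, 2035: 365 days.
Nov 12, 2035 → Nov 12, 2036: 366 days (Feb 29, 2036 is in that span).
Nov 12, 2036 → Nov 12, 2037: 365 days.
Nov 12, 2037 → Nov 12, 2038: 365 days.
Nov 12, 2038 → Nov 12, 2039: 365 days.
Nov 12, 2039 → Nov 12, 2040: 366 days (Feb 29, 2040 is in that span).
Nov 12, 2040 → Dec 12, 2040: 30 days (November has 30).
Dec 12, 2040 → Jan 12, 2041: 31 days (December has 31).
Jan 12, 2041 → Feb 12, 2041: 31 days (January has 31).
Feb 12, 2041 → Mar 12, 2041: 28 days (February has 28).
Mar 12, 2041 → Apr 12, 2041: 31 days (March has 31).
Apr 12, 2041 → May 12, 2041: 30 days (April has 30).
May 12, 2041 → Jun 12, 2041: 31 days (May has 31).
Jun 12, 2041 → Jul 12, 2041: 30 days (June has 30).
Jul 12, 2041 → Aug 12, 2041: 31 days (July has 31).
Aug 12, 2041 → Sep 12, 2041: 31 days (August has 31).
Sep 12, 2041 → Sep 21, 2041: 9 days.
Total: 3235 days.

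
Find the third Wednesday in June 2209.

June 1, 2209 is a Thursday.
The first Wednesday is therefore June 7 (6 days later).
The third Wednesday is 7 + 2×7 = June 21.

June 21, 2209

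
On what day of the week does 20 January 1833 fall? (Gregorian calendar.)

Sunday

Doomsday rule: the anchor day for the 1800s is Friday. For year 33: 33÷12 = 2 r 9, and 9÷4 = 2, so 2+9+2 = 13.
Friday + 13 ≡ Thursday — that's 1833's doomsday.
In January the doomsday date is Jan 3 (1833 is not a leap year).
Jan 20 is 17 days after Jan 3; 17 mod 7 = 3, so Thursday + 3 = Sunday.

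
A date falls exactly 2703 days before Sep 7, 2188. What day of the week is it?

First find the weekday of Sep 7, 2188. Doomsday rule: the anchor day for the 2100s is Sunday. For year 88: 88÷12 = 7 r 4, and 4÷4 = 1, so 7+4+1 = 12.
Sunday + 12 ≡ Friday — that's 2188's doomsday.
In September the doomsday date is Sep 5.
Sep 7 is 2 days after Sep 5; 2 mod 7 = 2, so Friday + 2 = Sunday.
2703 mod 7 = 1, so 2703 days before a Sunday is Sunday − 1 = Saturday.

Saturday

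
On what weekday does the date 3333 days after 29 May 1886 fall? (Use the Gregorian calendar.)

Sunday

First find the weekday of May 29, 1886. Doomsday rule: the anchor day for the 1800s is Friday. For year 86: 86÷12 = 7 r 2, and 2÷4 = 0, so 7+2+0 = 9.
Friday + 9 ≡ Sunday — that's 1886's doomsday.
In May the doomsday date is May 9.
May 29 is 20 days after May 9; 20 mod 7 = 6, so Sunday + 6 = Saturday.
3333 mod 7 = 1, so 3333 days after a Saturday is Saturday + 1 = Sunday.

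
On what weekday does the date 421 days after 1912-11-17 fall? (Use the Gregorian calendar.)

First find the weekday of Nov 17, 1912. Doomsday rule: the anchor day for the 1900s is Wednesday. For year 12: 12÷12 = 1 r 0, and 0÷4 = 0, so 1+0+0 = 1.
Wednesday + 1 ≡ Thursday — that's 1912's doomsday.
In November the doomsday date is Nov 7.
Nov 17 is 10 days after Nov 7; 10 mod 7 = 3, so Thursday + 3 = Sunday.
421 mod 7 = 1, so 421 days after a Sunday is Sunday + 1 = Monday.

Monday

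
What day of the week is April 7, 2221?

Saturday

Doomsday rule: the anchor day for the 2200s is Friday. For year 21: 21÷12 = 1 r 9, and 9÷4 = 2, so 1+9+2 = 12.
Friday + 12 ≡ Wednesday — that's 2221's doomsday.
In April the doomsday date is Apr 4.
Apr 7 is 3 days after Apr 4; 3 mod 7 = 3, so Wednesday + 3 = Saturday.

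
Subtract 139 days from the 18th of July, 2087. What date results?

−18 → Jun 30, 2087 (end of Jun, 30 days; 121 left).
−30 → May 31, 2087 (end of May, 31 days; 91 left).
−31 → Apr 30, 2087 (end of Apr, 30 days; 60 left).
−30 → Mar 31, 2087 (end of Mar, 31 days; 30 left).
−30 → Mar 1, 2087.

March 1, 2087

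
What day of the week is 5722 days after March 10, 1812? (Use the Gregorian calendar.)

Friday

First find the weekday of Mar 10, 1812. Doomsday rule: the anchor day for the 1800s is Friday. For year 12: 12÷12 = 1 r 0, and 0÷4 = 0, so 1+0+0 = 1.
Friday + 1 ≡ Saturday — that's 1812's doomsday.
In March the doomsday date is Mar 14.
Mar 10 is 4 days before Mar 14; 4 mod 7 = 4, so Saturday − 4 = Tuesday.
5722 mod 7 = 3, so 5722 days after a Tuesday is Tuesday + 3 = Friday.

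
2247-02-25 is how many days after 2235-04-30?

4319

Apr 30, 2235 → Apr 30, 2236: 366 days (Feb 29, 2236 is in that span).
Apr 30, 2236 → Apr 30, 2237: 365 days.
Apr 30, 2237 → Apr 30, 2238: 365 days.
Apr 30, 2238 → Apr 30, 2239: 365 days.
Apr 30, 2239 → Apr 30, 2240: 366 days (Feb 29, 2240 is in that span).
Apr 30, 2240 → Apr 30, 2241: 365 days.
Apr 30, 2241 → Apr 30, 2242: 365 days.
Apr 30, 2242 → Apr 30, 2243: 365 days.
Apr 30, 2243 → Apr 30, 2244: 366 days (Feb 29, 2244 is in that span).
Apr 30, 2244 → Apr 30, 2245: 365 days.
Apr 30, 2245 → Apr 30, 2246: 365 days.
Apr 30, 2246 → May 30, 2246: 30 days (April has 30).
May 30, 2246 → Jun 30, 2246: 31 days (May has 31).
Jun 30, 2246 → Jul 30, 2246: 30 days (June has 30).
Jul 30, 2246 → Aug 30, 2246: 31 days (July has 31).
Aug 30, 2246 → Sep 30, 2246: 31 days (August has 31).
Sep 30, 2246 → Oct 30, 2246: 30 days (September has 30).
Oct 30, 2246 → Nov 30, 2246: 31 days (October has 31).
Nov 30, 2246 → Dec 30, 2246: 30 days (November has 30).
Dec 30, 2246 → Jan 30, 2247: 31 days (December has 31).
Jan 30, 2247 → Feb 25, 2247: 26 days.
Total: 4319 days.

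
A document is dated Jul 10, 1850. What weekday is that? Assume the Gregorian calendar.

Doomsday rule: the anchor day for the 1800s is Friday. For year 50: 50÷12 = 4 r 2, and 2÷4 = 0, so 4+2+0 = 6.
Friday + 6 ≡ Thursday — that's 1850's doomsday.
In July the doomsday date is Jul 11.
Jul 10 is 1 day before Jul 11; 1 mod 7 = 1, so Thursday − 1 = Wednesday.

Wednesday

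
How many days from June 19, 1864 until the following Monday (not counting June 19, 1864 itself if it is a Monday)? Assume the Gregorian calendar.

1

Jun 19, 1864 is a Sunday.
From Sunday to the next Monday is 1 day.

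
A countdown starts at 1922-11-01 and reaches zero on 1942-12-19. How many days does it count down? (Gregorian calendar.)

Nov 1, 1922 → Nov 1, 1923: 365 days.
Nov 1, 1923 → Nov 1, 1924: 366 days (Feb 29, 1924 is in that span).
Nov 1, 1924 → Nov 1, 1925: 365 days.
Nov 1, 1925 → Nov 1, 1926: 365 days.
Nov 1, 1926 → Nov 1, 1927: 365 days.
Nov 1, 1927 → Nov 1, 1928: 366 days (Feb 29, 1928 is in that span).
Nov 1, 1928 → Nov 1, 1929: 365 days.
Nov 1, 1929 → Nov 1, 1930: 365 days.
Nov 1, 1930 → Nov 1, 1931: 365 days.
Nov 1, 1931 → Nov 1, 1932: 366 days (Feb 29, 1932 is in that span).
Nov 1, 1932 → Nov 1, 1933: 365 days.
Nov 1, 1933 → Nov 1, 1934: 365 days.
Nov 1, 1934 → Nov 1, 1935: 365 days.
Nov 1, 1935 → Nov 1, 1936: 366 days (Feb 29, 1936 is in that span).
Nov 1, 1936 → Nov 1, 1937: 365 days.
Nov 1, 1937 → Nov 1, 1938: 365 days.
Nov 1, 1938 → Nov 1, 1939: 365 days.
Nov 1, 1939 → Nov 1, 1940: 366 days (Feb 29, 1940 is in that span).
Nov 1, 1940 → Nov 1, 1941: 365 days.
Nov 1, 1941 → Nov 1, 1942: 365 days.
Nov 1, 1942 → Dec 1, 1942: 30 days (November has 30).
Dec 1, 1942 → Dec 19, 1942: 18 days.
Total: 7353 days.

7353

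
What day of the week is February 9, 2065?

January 1, 2065 is a Thursday.
Jan 1, 2065 → Feb 1, 2065: 31 days (January has 31).
Feb 1, 2065 → Feb 9, 2065: 8 days.
Total: 39 days.
39 mod 7 = 4, so Thursday + 4 = Monday.

Monday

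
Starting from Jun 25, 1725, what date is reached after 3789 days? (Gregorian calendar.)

November 9, 1735

+365 (one year) → Jun 25, 1726 (3424 left).
+365 (one year) → Jun 25, 1727 (3059 left).
+366 (one year; includes Feb 29, 1728) → Jun 25, 1728 (2693 left).
+365 (one year) → Jun 25, 1729 (2328 left).
+365 (one year) → Jun 25, 1730 (1963 left).
+365 (one year) → Jun 25, 1731 (1598 left).
+366 (one year; includes Feb 29, 1732) → Jun 25, 1732 (1232 left).
+365 (one year) → Jun 25, 1733 (867 left).
+365 (one year) → Jun 25, 1734 (502 left).
+365 (one year) → Jun 25, 1735 (137 left).
Jun has 30 days: +6 → Jul 1, 1735 (131 left).
Jul has 31 days: +31 → Aug 1, 1735 (100 left).
Aug has 31 days: +31 → Sep 1, 1735 (69 left).
Sep has 30 days: +30 → Oct 1, 1735 (39 left).
Oct has 31 days: +31 → Nov 1, 1735 (8 left).
+8 → Nov 9, 1735.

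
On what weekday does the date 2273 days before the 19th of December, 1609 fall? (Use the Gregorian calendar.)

Dec 19, 1609 is a Saturday.
2273 mod 7 = 5, so 2273 days before a Saturday is Saturday − 5 = Monday.

Monday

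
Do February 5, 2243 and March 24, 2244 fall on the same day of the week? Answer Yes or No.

From Feb 5, 2243 to Mar 24, 2244 is 413 days.
413 mod 7 = 0, so they are the same weekday.
(Feb 5, 2243 is a Sunday; Mar 24, 2244 is a Sunday.)

Yes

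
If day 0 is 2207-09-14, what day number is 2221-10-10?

5140

Sep 14, 2207 → Sep 14, 2208: 366 days (Feb 29, 2208 is in that span).
Sep 14, 2208 → Sep 14, 2209: 365 days.
Sep 14, 2209 → Sep 14, 2210: 365 days.
Sep 14, 2210 → Sep 14, 2211: 365 days.
Sep 14, 2211 → Sep 14, 2212: 366 days (Feb 29, 2212 is in that span).
Sep 14, 2212 → Sep 14, 2213: 365 days.
Sep 14, 2213 → Sep 14, 2214: 365 days.
Sep 14, 2214 → Sep 14, 2215: 365 days.
Sep 14, 2215 → Sep 14, 2216: 366 days (Feb 29, 2216 is in that span).
Sep 14, 2216 → Sep 14, 2217: 365 days.
Sep 14, 2217 → Sep 14, 2218: 365 days.
Sep 14, 2218 → Sep 14, 2219: 365 days.
Sep 14, 2219 → Sep 14, 2220: 366 days (Feb 29, 2220 is in that span).
Sep 14, 2220 → Oct 14, 2220: 30 days (September has 30).
Oct 14, 2220 → Nov 14, 2220: 31 days (October has 31).
Nov 14, 2220 → Dec 14, 2220: 30 days (November has 30).
Dec 14, 2220 → Jan 14, 2221: 31 days (December has 31).
Jan 14, 2221 → Feb 14, 2221: 31 days (January has 31).
Feb 14, 2221 → Mar 14, 2221: 28 days (February has 28).
Mar 14, 2221 → Apr 14, 2221: 31 days (March has 31).
Apr 14, 2221 → May 14, 2221: 30 days (April has 30).
May 14, 2221 → Jun 14, 2221: 31 days (May has 31).
Jun 14, 2221 → Jul 14, 2221: 30 days (June has 30).
Jul 14, 2221 → Aug 14, 2221: 31 days (July has 31).
Aug 14, 2221 → Sep 14, 2221: 31 days (August has 31).
Sep 14, 2221 → Oct 10, 2221: 26 days.
Total: 5140 days.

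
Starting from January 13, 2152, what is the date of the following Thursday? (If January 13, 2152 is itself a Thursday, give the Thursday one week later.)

Jan 13, 2152 is a Thursday.
From Thursday to the next Thursday is 7 days.
Jan 13, 2152 + 7 = Jan 20, 2152.

January 20, 2152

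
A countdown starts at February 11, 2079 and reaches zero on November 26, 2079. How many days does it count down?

288

Feb 11, 2079 → Mar 11, 2079: 28 days (February has 28).
Mar 11, 2079 → Apr 11, 2079: 31 days (March has 31).
Apr 11, 2079 → May 11, 2079: 30 days (April has 30).
May 11, 2079 → Jun 11, 2079: 31 days (May has 31).
Jun 11, 2079 → Jul 11, 2079: 30 days (June has 30).
Jul 11, 2079 → Aug 11, 2079: 31 days (July has 31).
Aug 11, 2079 → Sep 11, 2079: 31 days (August has 31).
Sep 11, 2079 → Oct 11, 2079: 30 days (September has 30).
Oct 11, 2079 → Nov 11, 2079: 31 days (October has 31).
Nov 11, 2079 → Nov 26, 2079: 15 days.
Total: 288 days.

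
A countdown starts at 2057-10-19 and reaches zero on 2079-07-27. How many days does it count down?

Oct 19, 2057 → Oct 19, 2058: 365 days.
Oct 19, 2058 → Oct 19, 2059: 365 days.
Oct 19, 2059 → Oct 19, 2060: 366 days (Feb 29, 2060 is in that span).
Oct 19, 2060 → Oct 19, 2061: 365 days.
Oct 19, 2061 → Oct 19, 2062: 365 days.
Oct 19, 2062 → Oct 19, 2063: 365 days.
Oct 19, 2063 → Oct 19, 2064: 366 days (Feb 29, 2064 is in that span).
Oct 19, 2064 → Oct 19, 2065: 365 days.
Oct 19, 2065 → Oct 19, 2066: 365 days.
Oct 19, 2066 → Oct 19, 2067: 365 days.
Oct 19, 2067 → Oct 19, 2068: 366 days (Feb 29, 2068 is in that span).
Oct 19, 2068 → Oct 19, 2069: 365 days.
Oct 19, 2069 → Oct 19, 2070: 365 days.
Oct 19, 2070 → Oct 19, 2071: 365 days.
Oct 19, 2071 → Oct 19, 2072: 366 days (Feb 29, 2072 is in that span).
Oct 19, 2072 → Oct 19, 2073: 365 days.
Oct 19, 2073 → Oct 19, 2074: 365 days.
Oct 19, 2074 → Oct 19, 2075: 365 days.
Oct 19, 2075 → Oct 19, 2076: 366 days (Feb 29, 2076 is in that span).
Oct 19, 2076 → Oct 19, 2077: 365 days.
Oct 19, 2077 → Oct 19, 2078: 365 days.
Oct 19, 2078 → Nov 19, 2078: 31 days (October has 31).
Nov 19, 2078 → Dec 19, 2078: 30 days (November has 30).
Dec 19, 2078 → Jan 19, 2079: 31 days (December has 31).
Jan 19, 2079 → Feb 19, 2079: 31 days (January has 31).
Feb 19, 2079 → Mar 19, 2079: 28 days (February has 28).
Mar 19, 2079 → Apr 19, 2079: 31 days (March has 31).
Apr 19, 2079 → May 19, 2079: 30 days (April has 30).
May 19, 2079 → Jun 19, 2079: 31 days (May has 31).
Jun 19, 2079 → Jul 19, 2079: 30 days (June has 30).
Jul 19, 2079 → Jul 27, 2079: 8 days.
Total: 7951 days.

7951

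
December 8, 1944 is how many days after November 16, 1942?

753

Nov 16, 1942 → Nov 16, 1943: 365 days.
Nov 16, 1943 → Dec 16, 1943: 30 days (November has 30).
Dec 16, 1943 → Jan 16, 1944: 31 days (December has 31).
Jan 16, 1944 → Feb 16, 1944: 31 days (January has 31).
Feb 16, 1944 → Mar 16, 1944: 29 days (February has 29).
Mar 16, 1944 → Apr 16, 1944: 31 days (March has 31).
Apr 16, 1944 → May 16, 1944: 30 days (April has 30).
May 16, 1944 → Jun 16, 1944: 31 days (May has 31).
Jun 16, 1944 → Jul 16, 1944: 30 days (June has 30).
Jul 16, 1944 → Aug 16, 1944: 31 days (July has 31).
Aug 16, 1944 → Sep 16, 1944: 31 days (August has 31).
Sep 16, 1944 → Oct 16, 1944: 30 days (September has 30).
Oct 16, 1944 → Nov 16, 1944: 31 days (October has 31).
Nov 16, 1944 → Dec 8, 1944: 22 days.
Total: 753 days.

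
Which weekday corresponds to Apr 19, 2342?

Doomsday rule: the anchor day for the 2300s is Wednesday. For year 42: 42÷12 = 3 r 6, and 6÷4 = 1, so 3+6+1 = 10.
Wednesday + 10 ≡ Saturday — that's 2342's doomsday.
In April the doomsday date is Apr 4.
Apr 19 is 15 days after Apr 4; 15 mod 7 = 1, so Saturday + 1 = Sunday.

Sunday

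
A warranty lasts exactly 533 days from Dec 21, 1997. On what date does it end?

+365 (one year) → Dec 21, 1998 (168 left).
Dec has 31 days: +11 → Jan 1, 1999 (157 left).
Jan has 31 days: +31 → Feb 1, 1999 (126 left).
Feb has 28 days: +28 → Mar 1, 1999 (98 left).
Mar has 31 days: +31 → Apr 1, 1999 (67 left).
Apr has 30 days: +30 → May 1, 1999 (37 left).
May has 31 days: +31 → Jun 1, 1999 (6 left).
+6 → Jun 7, 1999.

June 7, 1999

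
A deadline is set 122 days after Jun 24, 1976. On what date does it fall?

October 24, 1976

Jun has 30 days: +7 → Jul 1, 1976 (115 left).
Jul has 31 days: +31 → Aug 1, 1976 (84 left).
Aug has 31 days: +31 → Sep 1, 1976 (53 left).
Sep has 30 days: +30 → Oct 1, 1976 (23 left).
+23 → Oct 24, 1976.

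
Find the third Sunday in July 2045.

July 1, 2045 is a Saturday.
The first Sunday is therefore July 2 (1 days later).
The third Sunday is 2 + 2×7 = July 16.

July 16, 2045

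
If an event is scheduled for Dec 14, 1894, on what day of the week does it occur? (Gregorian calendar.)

Doomsday rule: the anchor day for the 1800s is Friday. For year 94: 94÷12 = 7 r 10, and 10÷4 = 2, so 7+10+2 = 19.
Friday + 19 ≡ Wednesday — that's 1894's doomsday.
In December the doomsday date is Dec 12.
Dec 14 is 2 days after Dec 12; 2 mod 7 = 2, so Wednesday + 2 = Friday.

Friday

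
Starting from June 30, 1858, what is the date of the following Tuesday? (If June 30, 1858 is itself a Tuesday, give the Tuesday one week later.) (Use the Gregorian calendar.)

July 6, 1858

Jun 30, 1858 is a Wednesday.
From Wednesday to the next Tuesday is 6 days.
Jun 30, 1858 + 6 = Jul 6, 1858.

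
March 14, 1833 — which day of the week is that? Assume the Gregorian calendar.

Thursday

Doomsday rule: the anchor day for the 1800s is Friday. For year 33: 33÷12 = 2 r 9, and 9÷4 = 2, so 2+9+2 = 13.
Friday + 13 ≡ Thursday — that's 1833's doomsday.
In March the doomsday date is Mar 14.
Mar 14 is the doomsday itself: Thursday.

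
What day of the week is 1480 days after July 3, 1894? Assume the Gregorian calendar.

Friday

Jul 3, 1894 is a Tuesday.
1480 mod 7 = 3, so 1480 days after a Tuesday is Tuesday + 3 = Friday.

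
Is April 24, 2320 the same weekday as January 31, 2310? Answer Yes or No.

No

From Jan 31, 2310 to Apr 24, 2320 is 3736 days.
3736 mod 7 = 5, so they are different weekdays.
(Jan 31, 2310 is a Monday; Apr 24, 2320 is a Saturday.)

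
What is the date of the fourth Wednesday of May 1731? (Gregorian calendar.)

May 23, 1731

May 1, 1731 is a Tuesday.
The first Wednesday is therefore May 2 (1 days later).
The fourth Wednesday is 2 + 3×7 = May 23.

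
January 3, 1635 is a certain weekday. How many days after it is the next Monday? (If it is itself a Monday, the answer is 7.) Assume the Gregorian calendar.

Jan 3, 1635 is a Wednesday.
From Wednesday to the next Monday is 5 days.

5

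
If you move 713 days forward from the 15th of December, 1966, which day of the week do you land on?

First find the weekday of Dec 15, 1966. Doomsday rule: the anchor day for the 1900s is Wednesday. For year 66: 66÷12 = 5 r 6, and 6÷4 = 1, so 5+6+1 = 12.
Wednesday + 12 ≡ Monday — that's 1966's doomsday.
In December the doomsday date is Dec 12.
Dec 15 is 3 days after Dec 12; 3 mod 7 = 3, so Monday + 3 = Thursday.
713 mod 7 = 6, so 713 days after a Thursday is Thursday + 6 = Wednesday.

Wednesday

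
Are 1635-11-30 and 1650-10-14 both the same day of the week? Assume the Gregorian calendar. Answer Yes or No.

Yes

From Nov 30, 1635 to Oct 14, 1650 is 5432 days.
5432 mod 7 = 0, so they are the same weekday.
(Nov 30, 1635 is a Friday; Oct 14, 1650 is a Friday.)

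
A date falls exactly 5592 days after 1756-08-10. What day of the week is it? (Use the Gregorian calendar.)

Monday

First find the weekday of Aug 10, 1756. Doomsday rule: the anchor day for the 1700s is Sunday. For year 56: 56÷12 = 4 r 8, and 8÷4 = 2, so 4+8+2 = 14.
Sunday + 14 ≡ Sunday — that's 1756's doomsday.
In August the doomsday date is Aug 8.
Aug 10 is 2 days after Aug 8; 2 mod 7 = 2, so Sunday + 2 = Tuesday.
5592 mod 7 = 6, so 5592 days after a Tuesday is Tuesday + 6 = Monday.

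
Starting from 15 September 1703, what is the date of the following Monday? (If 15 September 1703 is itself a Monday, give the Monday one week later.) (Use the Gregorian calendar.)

September 17, 1703

Sep 15, 1703 is a Saturday.
From Saturday to the next Monday is 2 days.
Sep 15, 1703 + 2 = Sep 17, 1703.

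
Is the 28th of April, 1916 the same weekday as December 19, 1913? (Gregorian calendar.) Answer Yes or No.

From Dec 19, 1913 to Apr 28, 1916 is 861 days.
861 mod 7 = 0, so they are the same weekday.
(Dec 19, 1913 is a Friday; Apr 28, 1916 is a Friday.)

Yes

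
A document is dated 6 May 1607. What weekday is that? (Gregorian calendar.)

Doomsday rule: the anchor day for the 1600s is Tuesday. For year 07: 7÷12 = 0 r 7, and 7÷4 = 1, so 0+7+1 = 8.
Tuesday + 8 ≡ Wednesday — that's 1607's doomsday.
In May the doomsday date is May 9.
May 6 is 3 days before May 9; 3 mod 7 = 3, so Wednesday − 3 = Sunday.

Sunday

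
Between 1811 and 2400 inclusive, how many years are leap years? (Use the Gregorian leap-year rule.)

Multiples of 4 in [1811,2400]: 148.
Of those, multiples of 100: 6 (not leap unless ÷400).
Multiples of 400: 2.
Leap years = 148 − 6 + 2 = 144.

144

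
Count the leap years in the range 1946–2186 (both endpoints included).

59

Multiples of 4 in [1946,2186]: 60.
Of those, multiples of 100: 2 (not leap unless ÷400).
Multiples of 400: 1.
Leap years = 60 − 2 + 1 = 59.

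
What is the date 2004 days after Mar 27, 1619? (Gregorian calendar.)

+366 (one year; includes Feb 29, 1620) → Mar 27, 1620 (1638 left).
+365 (one year) → Mar 27, 1621 (1273 left).
+365 (one year) → Mar 27, 1622 (908 left).
+365 (one year) → Mar 27, 1623 (543 left).
+366 (one year; includes Feb 29, 1624) → Mar 27, 1624 (177 left).
Mar has 31 days: +5 → Apr 1, 1624 (172 left).
Apr has 30 days: +30 → May 1, 1624 (142 left).
May has 31 days: +31 → Jun 1, 1624 (111 left).
Jun has 30 days: +30 → Jul 1, 1624 (81 left).
Jul has 31 days: +31 → Aug 1, 1624 (50 left).
Aug has 31 days: +31 → Sep 1, 1624 (19 left).
+19 → Sep 20, 1624.

September 20, 1624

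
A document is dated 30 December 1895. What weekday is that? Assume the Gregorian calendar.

Doomsday rule: the anchor day for the 1800s is Friday. For year 95: 95÷12 = 7 r 11, and 11÷4 = 2, so 7+11+2 = 20.
Friday + 20 ≡ Thursday — that's 1895's doomsday.
In December the doomsday date is Dec 12.
Dec 30 is 18 days after Dec 12; 18 mod 7 = 4, so Thursday + 4 = Monday.

Monday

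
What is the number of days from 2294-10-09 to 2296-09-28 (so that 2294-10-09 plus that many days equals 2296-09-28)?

720

Oct 9, 2294 → Oct 9, 2295: 365 days.
Oct 9, 2295 → Nov 9, 2295: 31 days (October has 31).
Nov 9, 2295 → Dec 9, 2295: 30 days (November has 30).
Dec 9, 2295 → Jan 9, 2296: 31 days (December has 31).
Jan 9, 2296 → Feb 9, 2296: 31 days (January has 31).
Feb 9, 2296 → Mar 9, 2296: 29 days (February has 29).
Mar 9, 2296 → Apr 9, 2296: 31 days (March has 31).
Apr 9, 2296 → May 9, 2296: 30 days (April has 30).
May 9, 2296 → Jun 9, 2296: 31 days (May has 31).
Jun 9, 2296 → Jul 9, 2296: 30 days (June has 30).
Jul 9, 2296 → Aug 9, 2296: 31 days (July has 31).
Aug 9, 2296 → Sep 9, 2296: 31 days (August has 31).
Sep 9, 2296 → Sep 28, 2296: 19 days.
Total: 720 days.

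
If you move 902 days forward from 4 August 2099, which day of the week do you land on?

Monday

First find the weekday of Aug 4, 2099. Doomsday rule: the anchor day for the 2000s is Tuesday. For year 99: 99÷12 = 8 r 3, and 3÷4 = 0, so 8+3+0 = 11.
Tuesday + 11 ≡ Saturday — that's 2099's doomsday.
In August the doomsday date is Aug 8.
Aug 4 is 4 days before Aug 8; 4 mod 7 = 4, so Saturday − 4 = Tuesday.
902 mod 7 = 6, so 902 days after a Tuesday is Tuesday + 6 = Monday.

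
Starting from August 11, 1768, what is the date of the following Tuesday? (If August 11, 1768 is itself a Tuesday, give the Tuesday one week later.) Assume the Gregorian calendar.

Aug 11, 1768 is a Thursday.
From Thursday to the next Tuesday is 5 days.
Aug 11, 1768 + 5 = Aug 16, 1768.

August 16, 1768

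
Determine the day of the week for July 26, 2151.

Monday

Doomsday rule: the anchor day for the 2100s is Sunday. For year 51: 51÷12 = 4 r 3, and 3÷4 = 0, so 4+3+0 = 7.
Sunday + 7 ≡ Sunday — that's 2151's doomsday.
In July the doomsday date is Jul 11.
Jul 26 is 15 days after Jul 11; 15 mod 7 = 1, so Sunday + 1 = Monday.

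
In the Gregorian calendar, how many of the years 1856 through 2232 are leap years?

92

Multiples of 4 in [1856,2232]: 95.
Of those, multiples of 100: 4 (not leap unless ÷400).
Multiples of 400: 1.
Leap years = 95 − 4 + 1 = 92.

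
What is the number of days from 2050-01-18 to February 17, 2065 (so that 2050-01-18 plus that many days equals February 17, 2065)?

Jan 18, 2050 → Jan 18, 2051: 365 days.
Jan 18, 2051 → Jan 18, 2052: 365 days.
Jan 18, 2052 → Jan 18, 2053: 366 days (Feb 29, 2052 is in that span).
Jan 18, 2053 → Jan 18, 2054: 365 days.
Jan 18, 2054 → Jan 18, 2055: 365 days.
Jan 18, 2055 → Jan 18, 2056: 365 days.
Jan 18, 2056 → Jan 18, 2057: 366 days (Feb 29, 2056 is in that span).
Jan 18, 2057 → Jan 18, 2058: 365 days.
Jan 18, 2058 → Jan 18, 2059: 365 days.
Jan 18, 2059 → Jan 18, 2060: 365 days.
Jan 18, 2060 → Jan 18, 2061: 366 days (Feb 29, 2060 is in that span).
Jan 18, 2061 → Jan 18, 2062: 365 days.
Jan 18, 2062 → Jan 18, 2063: 365 days.
Jan 18, 2063 → Jan 18, 2064: 365 days.
Jan 18, 2064 → Feb 18, 2064: 31 days (January has 31).
Feb 18, 2064 → Mar 18, 2064: 29 days (February has 29).
Mar 18, 2064 → Apr 18, 2064: 31 days (March has 31).
Apr 18, 2064 → May 18, 2064: 30 days (April has 30).
May 18, 2064 → Jun 18, 2064: 31 days (May has 31).
Jun 18, 2064 → Jul 18, 2064: 30 days (June has 30).
Jul 18, 2064 → Aug 18, 2064: 31 days (July has 31).
Aug 18, 2064 → Sep 18, 2064: 31 days (August has 31).
Sep 18, 2064 → Oct 18, 2064: 30 days (September has 30).
Oct 18, 2064 → Nov 18, 2064: 31 days (October has 31).
Nov 18, 2064 → Dec 18, 2064: 30 days (November has 30).
Dec 18, 2064 → Jan 18, 2065: 31 days (December has 31).
Jan 18, 2065 → Feb 17, 2065: 30 days.
Total: 5509 days.

5509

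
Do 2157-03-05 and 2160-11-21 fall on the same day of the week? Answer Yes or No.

No

From Mar 5, 2157 to Nov 21, 2160 is 1357 days.
1357 mod 7 = 6, so they are different weekdays.
(Mar 5, 2157 is a Saturday; Nov 21, 2160 is a Friday.)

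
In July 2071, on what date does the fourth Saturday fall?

July 1, 2071 is a Wednesday.
The first Saturday is therefore July 4 (3 days later).
The fourth Saturday is 4 + 3×7 = July 25.

July 25, 2071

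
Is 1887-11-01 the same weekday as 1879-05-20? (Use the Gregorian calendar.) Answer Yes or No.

From May 20, 1879 to Nov 1, 1887 is 3087 days.
3087 mod 7 = 0, so they are the same weekday.
(May 20, 1879 is a Tuesday; Nov 1, 1887 is a Tuesday.)

Yes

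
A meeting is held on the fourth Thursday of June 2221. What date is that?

June 28, 2221

June 1, 2221 is a Friday.
The first Thursday is therefore June 7 (6 days later).
The fourth Thursday is 7 + 3×7 = June 28.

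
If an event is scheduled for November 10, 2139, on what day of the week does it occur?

Tuesday

January 1, 2139 is a Thursday.
Jan 1, 2139 → Feb 1, 2139: 31 days (January has 31).
Feb 1, 2139 → Mar 1, 2139: 28 days (February has 28).
Mar 1, 2139 → Apr 1, 2139: 31 days (March has 31).
Apr 1, 2139 → May 1, 2139: 30 days (April has 30).
May 1, 2139 → Jun 1, 2139: 31 days (May has 31).
Jun 1, 2139 → Jul 1, 2139: 30 days (June has 30).
Jul 1, 2139 → Aug 1, 2139: 31 days (July has 31).
Aug 1, 2139 → Sep 1, 2139: 31 days (August has 31).
Sep 1, 2139 → Oct 1, 2139: 30 days (September has 30).
Oct 1, 2139 → Nov 1, 2139: 31 days (October has 31).
Nov 1, 2139 → Nov 10, 2139: 9 days.
Total: 313 days.
313 mod 7 = 5, so Thursday + 5 = Tuesday.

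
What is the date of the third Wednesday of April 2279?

April 16, 2279

April 1, 2279 is a Tuesday.
The first Wednesday is therefore April 2 (1 days later).
The third Wednesday is 2 + 2×7 = April 16.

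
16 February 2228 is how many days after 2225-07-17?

944

Jul 17, 2225 → Jul 17, 2226: 365 days.
Jul 17, 2226 → Jul 17, 2227: 365 days.
Jul 17, 2227 → Aug 17, 2227: 31 days (July has 31).
Aug 17, 2227 → Sep 17, 2227: 31 days (August has 31).
Sep 17, 2227 → Oct 17, 2227: 30 days (September has 30).
Oct 17, 2227 → Nov 17, 2227: 31 days (October has 31).
Nov 17, 2227 → Dec 17, 2227: 30 days (November has 30).
Dec 17, 2227 → Jan 17, 2228: 31 days (December has 31).
Jan 17, 2228 → Feb 16, 2228: 30 days.
Total: 944 days.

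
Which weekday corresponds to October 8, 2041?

January 1, 2041 is a Tuesday.
Jan 1, 2041 → Feb 1, 2041: 31 days (January has 31).
Feb 1, 2041 → Mar 1, 2041: 28 days (February has 28).
Mar 1, 2041 → Apr 1, 2041: 31 days (March has 31).
Apr 1, 2041 → May 1, 2041: 30 days (April has 30).
May 1, 2041 → Jun 1, 2041: 31 days (May has 31).
Jun 1, 2041 → Jul 1, 2041: 30 days (June has 30).
Jul 1, 2041 → Aug 1, 2041: 31 days (July has 31).
Aug 1, 2041 → Sep 1, 2041: 31 days (August has 31).
Sep 1, 2041 → Oct 1, 2041: 30 days (September has 30).
Oct 1, 2041 → Oct 8, 2041: 7 days.
Total: 280 days.
280 mod 7 = 0, so Tuesday + 0 = Tuesday.

Tuesday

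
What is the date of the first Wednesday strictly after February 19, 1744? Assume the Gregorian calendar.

Feb 19, 1744 is a Wednesday.
From Wednesday to the next Wednesday is 7 days.
Feb 19, 1744 + 7 = Feb 26, 1744.

February 26, 1744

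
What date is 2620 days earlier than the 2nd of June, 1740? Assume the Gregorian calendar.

March 31, 1733

−366 (one year; includes Feb 29, 1740) → Jun 2, 1739 (2254 left).
−365 (one year) → Jun 2, 1738 (1889 left).
−365 (one year) → Jun 2, 1737 (1524 left).
−365 (one year) → Jun 2, 1736 (1159 left).
−366 (one year; includes Feb 29, 1736) → Jun 2, 1735 (793 left).
−365 (one year) → Jun 2, 1734 (428 left).
−365 (one year) → Jun 2, 1733 (63 left).
−2 → May 31, 1733 (end of May, 31 days; 61 left).
−31 → Apr 30, 1733 (end of Apr, 30 days; 30 left).
−30 → Mar 31, 1733 (end of Mar, 31 days; 0 left).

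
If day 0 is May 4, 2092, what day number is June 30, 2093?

422

May 4, 2092 → May 4, 2093: 365 days.
May 4, 2093 → Jun 4, 2093: 31 days (May has 31).
Jun 4, 2093 → Jun 30, 2093: 26 days.
Total: 422 days.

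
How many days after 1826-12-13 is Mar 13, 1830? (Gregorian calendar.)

1186

Dec 13, 1826 → Dec 13, 1827: 365 days.
Dec 13, 1827 → Dec 13, 1828: 366 days (Feb 29, 1828 is in that span).
Dec 13, 1828 → Dec 13, 1829: 365 days.
Dec 13, 1829 → Jan 13, 1830: 31 days (December has 31).
Jan 13, 1830 → Feb 13, 1830: 31 days (January has 31).
Feb 13, 1830 → Mar 13, 1830: 28 days.
Total: 1186 days.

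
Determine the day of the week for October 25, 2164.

Doomsday rule: the anchor day for the 2100s is Sunday. For year 64: 64÷12 = 5 r 4, and 4÷4 = 1, so 5+4+1 = 10.
Sunday + 10 ≡ Wednesday — that's 2164's doomsday.
In October the doomsday date is Oct 10.
Oct 25 is 15 days after Oct 10; 15 mod 7 = 1, so Wednesday + 1 = Thursday.

Thursday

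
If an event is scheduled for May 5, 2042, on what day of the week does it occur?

January 1, 2042 is a Wednesday.
Jan 1, 2042 → Feb 1, 2042: 31 days (January has 31).
Feb 1, 2042 → Mar 1, 2042: 28 days (February has 28).
Mar 1, 2042 → Apr 1, 2042: 31 days (March has 31).
Apr 1, 2042 → May 1, 2042: 30 days (April has 30).
May 1, 2042 → May 5, 2042: 4 days.
Total: 124 days.
124 mod 7 = 5, so Wednesday + 5 = Monday.

Monday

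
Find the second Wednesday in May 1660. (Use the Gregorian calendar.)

May 1, 1660 is a Saturday.
The first Wednesday is therefore May 5 (4 days later).
The second Wednesday is 5 + 1×7 = May 12.

May 12, 1660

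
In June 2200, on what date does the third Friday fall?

June 20, 2200

June 1, 2200 is a Sunday.
The first Friday is therefore June 6 (5 days later).
The third Friday is 6 + 2×7 = June 20.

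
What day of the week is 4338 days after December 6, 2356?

Dec 6, 2356 is a Thursday.
4338 mod 7 = 5, so 4338 days after a Thursday is Thursday + 5 = Tuesday.

Tuesday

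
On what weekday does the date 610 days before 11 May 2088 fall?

First find the weekday of May 11, 2088. Doomsday rule: the anchor day for the 2000s is Tuesday. For year 88: 88÷12 = 7 r 4, and 4÷4 = 1, so 7+4+1 = 12.
Tuesday + 12 ≡ Sunday — that's 2088's doomsday.
In May the doomsday date is May 9.
May 11 is 2 days after May 9; 2 mod 7 = 2, so Sunday + 2 = Tuesday.
610 mod 7 = 1, so 610 days before a Tuesday is Tuesday − 1 = Monday.

Monday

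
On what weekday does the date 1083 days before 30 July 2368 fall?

Thursday

Jul 30, 2368 is a Tuesday.
1083 mod 7 = 5, so 1083 days before a Tuesday is Tuesday − 5 = Thursday.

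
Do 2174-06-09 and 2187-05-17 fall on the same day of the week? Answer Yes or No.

Yes

From Jun 9, 2174 to May 17, 2187 is 4725 days.
4725 mod 7 = 0, so they are the same weekday.
(Jun 9, 2174 is a Thursday; May 17, 2187 is a Thursday.)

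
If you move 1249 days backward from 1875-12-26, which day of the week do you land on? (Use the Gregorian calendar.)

Dec 26, 1875 is a Sunday.
1249 mod 7 = 3, so 1249 days before a Sunday is Sunday − 3 = Thursday.

Thursday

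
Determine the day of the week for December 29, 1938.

Thursday

Doomsday rule: the anchor day for the 1900s is Wednesday. For year 38: 38÷12 = 3 r 2, and 2÷4 = 0, so 3+2+0 = 5.
Wednesday + 5 ≡ Monday — that's 1938's doomsday.
In December the doomsday date is Dec 12.
Dec 29 is 17 days after Dec 12; 17 mod 7 = 3, so Monday + 3 = Thursday.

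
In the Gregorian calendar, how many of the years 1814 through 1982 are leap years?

41

Multiples of 4 in [1814,1982]: 42.
Of those, multiples of 100: 1 (not leap unless ÷400).
Multiples of 400: 0.
Leap years = 42 − 1 + 0 = 41.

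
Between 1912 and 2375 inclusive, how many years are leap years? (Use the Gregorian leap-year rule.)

113

Multiples of 4 in [1912,2375]: 116.
Of those, multiples of 100: 4 (not leap unless ÷400).
Multiples of 400: 1.
Leap years = 116 − 4 + 1 = 113.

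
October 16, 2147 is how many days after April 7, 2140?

2748

Apr 7, 2140 → Apr 7, 2141: 365 days.
Apr 7, 2141 → Apr 7, 2142: 365 days.
Apr 7, 2142 → Apr 7, 2143: 365 days.
Apr 7, 2143 → Apr 7, 2144: 366 days (Feb 29, 2144 is in that span).
Apr 7, 2144 → Apr 7, 2145: 365 days.
Apr 7, 2145 → Apr 7, 2146: 365 days.
Apr 7, 2146 → Apr 7, 2147: 365 days.
Apr 7, 2147 → May 7, 2147: 30 days (April has 30).
May 7, 2147 → Jun 7, 2147: 31 days (May has 31).
Jun 7, 2147 → Jul 7, 2147: 30 days (June has 30).
Jul 7, 2147 → Aug 7, 2147: 31 days (July has 31).
Aug 7, 2147 → Sep 7, 2147: 31 days (August has 31).
Sep 7, 2147 → Oct 7, 2147: 30 days (September has 30).
Oct 7, 2147 → Oct 16, 2147: 9 days.
Total: 2748 days.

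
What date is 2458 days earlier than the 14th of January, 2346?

−365 (one year) → Jan 14, 2345 (2093 left).
−366 (one year; includes Feb 29, 2344) → Jan 14, 2344 (1727 left).
−365 (one year) → Jan 14, 2343 (1362 left).
−365 (one year) → Jan 14, 2342 (997 left).
−365 (one year) → Jan 14, 2341 (632 left).
−366 (one year; includes Feb 29, 2340) → Jan 14, 2340 (266 left).
−14 → Dec 31, 2339 (end of Dec, 31 days; 252 left).
−31 → Nov 30, 2339 (end of Nov, 30 days; 221 left).
−30 → Oct 31, 2339 (end of Oct, 31 days; 191 left).
−31 → Sep 30, 2339 (end of Sep, 30 days; 160 left).
−30 → Aug 31, 2339 (end of Aug, 31 days; 130 left).
−31 → Jul 31, 2339 (end of Jul, 31 days; 99 left).
−31 → Jun 30, 2339 (end of Jun, 30 days; 68 left).
−30 → May 31, 2339 (end of May, 31 days; 38 left).
−31 → Apr 30, 2339 (end of Apr, 30 days; 7 left).
−7 → Apr 23, 2339.

April 23, 2339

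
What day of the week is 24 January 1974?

Doomsday rule: the anchor day for the 1900s is Wednesday. For year 74: 74÷12 = 6 r 2, and 2÷4 = 0, so 6+2+0 = 8.
Wednesday + 8 ≡ Thursday — that's 1974's doomsday.
In January the doomsday date is Jan 3 (1974 is not a leap year).
Jan 24 is 21 days after Jan 3; 21 mod 7 = 0, so Thursday + 0 = Thursday.

Thursday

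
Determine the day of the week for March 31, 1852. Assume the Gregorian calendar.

Doomsday rule: the anchor day for the 1800s is Friday. For year 52: 52÷12 = 4 r 4, and 4÷4 = 1, so 4+4+1 = 9.
Friday + 9 ≡ Sunday — that's 1852's doomsday.
In March the doomsday date is Mar 14.
Mar 31 is 17 days after Mar 14; 17 mod 7 = 3, so Sunday + 3 = Wednesday.

Wednesday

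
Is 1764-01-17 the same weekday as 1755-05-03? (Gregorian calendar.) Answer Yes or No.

From May 3, 1755 to Jan 17, 1764 is 3181 days.
3181 mod 7 = 3, so they are different weekdays.
(May 3, 1755 is a Saturday; Jan 17, 1764 is a Tuesday.)

No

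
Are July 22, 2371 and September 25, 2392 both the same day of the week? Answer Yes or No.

From Jul 22, 2371 to Sep 25, 2392 is 7736 days.
7736 mod 7 = 1, so they are different weekdays.
(Jul 22, 2371 is a Thursday; Sep 25, 2392 is a Friday.)

No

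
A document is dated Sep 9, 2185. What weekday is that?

January 1, 2185 is a Saturday.
Jan 1, 2185 → Feb 1, 2185: 31 days (January has 31).
Feb 1, 2185 → Mar 1, 2185: 28 days (February has 28).
Mar 1, 2185 → Apr 1, 2185: 31 days (March has 31).
Apr 1, 2185 → May 1, 2185: 30 days (April has 30).
May 1, 2185 → Jun 1, 2185: 31 days (May has 31).
Jun 1, 2185 → Jul 1, 2185: 30 days (June has 30).
Jul 1, 2185 → Aug 1, 2185: 31 days (July has 31).
Aug 1, 2185 → Sep 1, 2185: 31 days (August has 31).
Sep 1, 2185 → Sep 9, 2185: 8 days.
Total: 251 days.
251 mod 7 = 6, so Saturday + 6 = Friday.

Friday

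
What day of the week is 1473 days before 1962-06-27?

Sunday

Jun 27, 1962 is a Wednesday.
1473 mod 7 = 3, so 1473 days before a Wednesday is Wednesday − 3 = Sunday.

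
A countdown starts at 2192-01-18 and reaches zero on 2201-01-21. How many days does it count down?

3290

Jan 18, 2192 → Jan 18, 2193: 366 days (Feb 29, 2192 is in that span).
Jan 18, 2193 → Jan 18, 2194: 365 days.
Jan 18, 2194 → Jan 18, 2195: 365 days.
Jan 18, 2195 → Jan 18, 2196: 365 days.
Jan 18, 2196 → Jan 18, 2197: 366 days (Feb 29, 2196 is in that span).
Jan 18, 2197 → Jan 18, 2198: 365 days.
Jan 18, 2198 → Jan 18, 2199: 365 days.
Jan 18, 2199 → Jan 18, 2200: 365 days.
Jan 18, 2200 → Feb 18, 2200: 31 days (January has 31).
Feb 18, 2200 → Mar 18, 2200: 28 days (February has 28).
Mar 18, 2200 → Apr 18, 2200: 31 days (March has 31).
Apr 18, 2200 → May 18, 2200: 30 days (April has 30).
May 18, 2200 → Jun 18, 2200: 31 days (May has 31).
Jun 18, 2200 → Jul 18, 2200: 30 days (June has 30).
Jul 18, 2200 → Aug 18, 2200: 31 days (July has 31).
Aug 18, 2200 → Sep 18, 2200: 31 days (August has 31).
Sep 18, 2200 → Oct 18, 2200: 30 days (September has 30).
Oct 18, 2200 → Nov 18, 2200: 31 days (October has 31).
Nov 18, 2200 → Dec 18, 2200: 30 days (November has 30).
Dec 18, 2200 → Jan 18, 2201: 31 days (December has 31).
Jan 18, 2201 → Jan 21, 2201: 3 days.
Total: 3290 days.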